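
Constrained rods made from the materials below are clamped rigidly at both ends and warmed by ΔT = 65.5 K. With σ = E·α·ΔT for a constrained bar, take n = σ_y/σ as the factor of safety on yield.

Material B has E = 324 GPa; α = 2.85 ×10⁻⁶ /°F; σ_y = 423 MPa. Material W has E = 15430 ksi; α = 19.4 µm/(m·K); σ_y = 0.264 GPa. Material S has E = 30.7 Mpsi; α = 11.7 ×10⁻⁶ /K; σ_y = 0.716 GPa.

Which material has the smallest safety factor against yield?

material W

In consistent units (E in GPa, α in ×10⁻⁶/K, σ_y in MPa):
  material B: E = 324.0, α = 5.13, σ_y = 423.0 → σ = 109 MPa, n = 3.89
  material W: E = 106.4, α = 19.4, σ_y = 264.0 → σ = 135 MPa, n = 1.95
  material S: E = 211.7, α = 11.7, σ_y = 716.0 → σ = 162 MPa, n = 4.41
Material W has the lowest safety factor, n = 1.95.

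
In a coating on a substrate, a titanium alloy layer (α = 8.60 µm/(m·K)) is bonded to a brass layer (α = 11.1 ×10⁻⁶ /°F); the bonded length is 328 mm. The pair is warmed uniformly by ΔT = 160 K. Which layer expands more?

brass

brass: α = 11.1×10⁻⁶/°F × 9/5 = 20.0×10⁻⁶/K.
α(titanium alloy) = 8.60×10⁻⁶/K vs α(brass) = 20.0×10⁻⁶/K.
Higher α expands more for the same ΔT: brass.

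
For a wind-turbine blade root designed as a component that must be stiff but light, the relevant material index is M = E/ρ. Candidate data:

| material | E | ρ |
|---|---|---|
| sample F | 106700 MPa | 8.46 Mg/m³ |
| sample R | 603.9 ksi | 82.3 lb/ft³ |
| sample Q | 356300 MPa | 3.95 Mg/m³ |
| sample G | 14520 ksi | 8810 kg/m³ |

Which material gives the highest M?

sample Q

In SI units:
  sample F: E = 106.7 GPa, ρ = 8460 kg/m³
  sample R: E = 4.164 GPa, ρ = 1318 kg/m³
  sample Q: E = 356.3 GPa, ρ = 3950 kg/m³
  sample G: E = 100.1 GPa, ρ = 8810 kg/m³
  sample Q: M = 90.2 MN·m/kg
  sample F: M = 12.6 MN·m/kg
  sample G: M = 11.4 MN·m/kg
  sample R: M = 3.16 MN·m/kg
Highest index: sample Q.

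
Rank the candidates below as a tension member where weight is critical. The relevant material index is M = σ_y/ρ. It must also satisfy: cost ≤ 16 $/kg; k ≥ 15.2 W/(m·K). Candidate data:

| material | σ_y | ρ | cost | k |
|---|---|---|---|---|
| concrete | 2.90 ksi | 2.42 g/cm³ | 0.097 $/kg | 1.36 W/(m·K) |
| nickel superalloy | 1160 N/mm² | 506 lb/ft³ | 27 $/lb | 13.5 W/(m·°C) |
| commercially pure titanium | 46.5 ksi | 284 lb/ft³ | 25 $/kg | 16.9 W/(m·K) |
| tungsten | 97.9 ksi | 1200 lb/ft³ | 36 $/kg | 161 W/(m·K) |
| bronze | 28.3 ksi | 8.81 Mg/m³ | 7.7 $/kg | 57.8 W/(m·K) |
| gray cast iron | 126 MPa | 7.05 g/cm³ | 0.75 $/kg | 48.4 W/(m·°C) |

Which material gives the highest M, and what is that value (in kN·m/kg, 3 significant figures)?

bronze, M = 22.1 kN·m/kg

Screen on constraints: cost ≤ 16 $/kg; k ≥ 15.2 W/(m·K). Survivors: bronze, gray cast iron.
In SI units:
  bronze: σ_y = 195.1 MPa, ρ = 8810 kg/m³
  gray cast iron: σ_y = 126.0 MPa, ρ = 7050 kg/m³
  bronze: M = 22.1 kN·m/kg
  gray cast iron: M = 17.9 kN·m/kg
Highest index: bronze.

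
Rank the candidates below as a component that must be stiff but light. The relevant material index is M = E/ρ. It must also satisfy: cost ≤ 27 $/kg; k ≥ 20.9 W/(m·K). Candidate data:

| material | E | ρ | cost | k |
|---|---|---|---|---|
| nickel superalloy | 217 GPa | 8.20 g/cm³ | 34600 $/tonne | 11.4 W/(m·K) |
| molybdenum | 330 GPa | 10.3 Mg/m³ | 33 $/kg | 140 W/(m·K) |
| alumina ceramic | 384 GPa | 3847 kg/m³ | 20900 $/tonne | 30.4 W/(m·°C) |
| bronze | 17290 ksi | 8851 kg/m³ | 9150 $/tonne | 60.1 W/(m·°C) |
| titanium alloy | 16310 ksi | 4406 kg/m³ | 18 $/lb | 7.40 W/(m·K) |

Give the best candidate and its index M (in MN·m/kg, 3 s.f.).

Screen on constraints: cost ≤ 27 $/kg; k ≥ 20.9 W/(m·K). Survivors: alumina ceramic, bronze.
In SI units:
  alumina ceramic: E = 384.0 GPa, ρ = 3847 kg/m³
  bronze: E = 119.2 GPa, ρ = 8851 kg/m³
  alumina ceramic: M = 99.8 MN·m/kg
  bronze: M = 13.5 MN·m/kg
Highest index: alumina ceramic.

alumina ceramic, M = 99.8 MN·m/kg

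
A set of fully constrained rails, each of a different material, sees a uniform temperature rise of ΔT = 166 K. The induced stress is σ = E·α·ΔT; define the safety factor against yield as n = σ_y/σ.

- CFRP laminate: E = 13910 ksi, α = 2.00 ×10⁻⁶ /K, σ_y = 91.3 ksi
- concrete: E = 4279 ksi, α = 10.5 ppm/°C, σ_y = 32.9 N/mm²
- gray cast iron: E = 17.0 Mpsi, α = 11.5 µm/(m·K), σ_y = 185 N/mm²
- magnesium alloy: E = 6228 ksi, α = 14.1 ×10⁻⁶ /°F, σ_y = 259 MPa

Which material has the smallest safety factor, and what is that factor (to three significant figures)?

concrete, n = 0.640

In consistent units (E in GPa, α in ×10⁻⁶/K, σ_y in MPa):
  CFRP laminate: E = 95.91, α = 2.00, σ_y = 629.5 → σ = 31.8 MPa, n = 19.8
  concrete: E = 29.50, α = 10.5, σ_y = 32.90 → σ = 51.4 MPa, n = 0.640
  gray cast iron: E = 117.2, α = 11.5, σ_y = 185.0 → σ = 224 MPa, n = 0.827
  magnesium alloy: E = 42.94, α = 25.4, σ_y = 259.0 → σ = 181 MPa, n = 1.43
Concrete has the lowest safety factor, n = 0.640.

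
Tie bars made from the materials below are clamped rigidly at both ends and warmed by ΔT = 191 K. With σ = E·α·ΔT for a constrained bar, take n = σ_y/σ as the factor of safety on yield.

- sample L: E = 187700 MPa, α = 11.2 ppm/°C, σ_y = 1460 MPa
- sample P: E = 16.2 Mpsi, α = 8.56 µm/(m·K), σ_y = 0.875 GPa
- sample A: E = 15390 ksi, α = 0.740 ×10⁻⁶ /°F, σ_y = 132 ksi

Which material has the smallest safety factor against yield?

In consistent units (E in GPa, α in ×10⁻⁶/K, σ_y in MPa):
  sample L: E = 187.7, α = 11.2, σ_y = 1460 → σ = 402 MPa, n = 3.64
  sample P: E = 111.7, α = 8.56, σ_y = 875.0 → σ = 183 MPa, n = 4.79
  sample A: E = 106.1, α = 1.33, σ_y = 910.1 → σ = 27.0 MPa, n = 33.7
Sample L has the lowest safety factor, n = 3.64.

sample L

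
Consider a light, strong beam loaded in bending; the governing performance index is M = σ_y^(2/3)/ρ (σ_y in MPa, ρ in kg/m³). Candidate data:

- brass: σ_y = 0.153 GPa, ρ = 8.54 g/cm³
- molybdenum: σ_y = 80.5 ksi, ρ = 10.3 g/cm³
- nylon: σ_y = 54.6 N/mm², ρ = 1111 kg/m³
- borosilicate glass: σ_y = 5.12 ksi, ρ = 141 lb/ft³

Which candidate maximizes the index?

nylon

Convert each candidate to consistent units, then evaluate M:
  brass: σ_y = 153.0 MPa, ρ = 8540 kg/m³
  molybdenum: σ_y = 555.0 MPa, ρ = 10300 kg/m³
  nylon: σ_y = 54.60 MPa, ρ = 1111 kg/m³
  borosilicate glass: σ_y = 35.30 MPa, ρ = 2259 kg/m³
  nylon: M = 13.0×10⁻³
  molybdenum: M = 6.56×10⁻³
  borosilicate glass: M = 4.76×10⁻³
  brass: M = 3.35×10⁻³
Nylon has the largest M.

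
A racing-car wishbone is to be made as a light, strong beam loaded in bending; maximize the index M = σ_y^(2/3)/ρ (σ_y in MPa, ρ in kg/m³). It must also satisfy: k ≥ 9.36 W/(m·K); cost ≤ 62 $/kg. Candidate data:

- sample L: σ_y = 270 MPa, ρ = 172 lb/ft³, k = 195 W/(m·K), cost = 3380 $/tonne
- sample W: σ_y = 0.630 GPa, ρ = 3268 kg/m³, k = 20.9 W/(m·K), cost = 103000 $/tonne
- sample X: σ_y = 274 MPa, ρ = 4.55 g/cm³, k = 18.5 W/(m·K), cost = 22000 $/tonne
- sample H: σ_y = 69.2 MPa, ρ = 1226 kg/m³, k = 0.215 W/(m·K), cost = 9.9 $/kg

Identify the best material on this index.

sample L

Screen on constraints: k ≥ 9.36 W/(m·K); cost ≤ 62 $/kg. Survivors: sample L, sample X.
Putting every candidate on a common basis:
  sample L: σ_y = 270.0 MPa, ρ = 2755 kg/m³
  sample X: σ_y = 274.0 MPa, ρ = 4550 kg/m³
  sample L: M = 15.2×10⁻³
  sample X: M = 9.27×10⁻³
Highest index: sample L.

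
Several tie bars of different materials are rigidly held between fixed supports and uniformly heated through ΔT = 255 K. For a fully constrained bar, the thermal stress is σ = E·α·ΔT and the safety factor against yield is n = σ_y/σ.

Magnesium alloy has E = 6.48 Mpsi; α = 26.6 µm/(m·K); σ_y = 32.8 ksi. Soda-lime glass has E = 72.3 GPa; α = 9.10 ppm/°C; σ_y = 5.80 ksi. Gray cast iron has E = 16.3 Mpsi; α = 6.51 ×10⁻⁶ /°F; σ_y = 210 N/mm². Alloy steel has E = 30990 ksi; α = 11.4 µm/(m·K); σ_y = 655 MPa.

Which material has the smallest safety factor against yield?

In consistent units (E in GPa, α in ×10⁻⁶/K, σ_y in MPa):
  magnesium alloy: E = 44.68, α = 26.6, σ_y = 226.1 → σ = 303 MPa, n = 0.746
  soda-lime glass: E = 72.30, α = 9.10, σ_y = 39.99 → σ = 168 MPa, n = 0.238
  gray cast iron: E = 112.4, α = 11.7, σ_y = 210.0 → σ = 336 MPa, n = 0.625
  alloy steel: E = 213.7, α = 11.4, σ_y = 655.0 → σ = 621 MPa, n = 1.05
Soda-lime glass has the lowest safety factor, n = 0.238.

soda-lime glass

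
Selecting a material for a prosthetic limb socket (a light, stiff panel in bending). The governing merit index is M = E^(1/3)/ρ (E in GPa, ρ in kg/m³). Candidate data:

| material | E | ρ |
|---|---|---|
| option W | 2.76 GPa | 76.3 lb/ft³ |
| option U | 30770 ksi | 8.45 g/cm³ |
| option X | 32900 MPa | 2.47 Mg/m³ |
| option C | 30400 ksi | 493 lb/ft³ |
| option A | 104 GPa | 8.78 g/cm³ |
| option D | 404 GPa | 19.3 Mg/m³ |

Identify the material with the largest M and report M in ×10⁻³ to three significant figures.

In SI units:
  option W: E = 2.760 GPa, ρ = 1222 kg/m³
  option U: E = 212.2 GPa, ρ = 8450 kg/m³
  option X: E = 32.90 GPa, ρ = 2470 kg/m³
  option C: E = 209.6 GPa, ρ = 7897 kg/m³
  option A: E = 104.0 GPa, ρ = 8780 kg/m³
  option D: E = 404.0 GPa, ρ = 19300 kg/m³
  option X: M = 1.30×10⁻³
  option W: M = 1.15×10⁻³
  option C: M = 0.752×10⁻³
  option U: M = 0.706×10⁻³
  option A: M = 0.536×10⁻³
  option D: M = 0.383×10⁻³
Option X ranks first.

option X, M = 1.30×10⁻³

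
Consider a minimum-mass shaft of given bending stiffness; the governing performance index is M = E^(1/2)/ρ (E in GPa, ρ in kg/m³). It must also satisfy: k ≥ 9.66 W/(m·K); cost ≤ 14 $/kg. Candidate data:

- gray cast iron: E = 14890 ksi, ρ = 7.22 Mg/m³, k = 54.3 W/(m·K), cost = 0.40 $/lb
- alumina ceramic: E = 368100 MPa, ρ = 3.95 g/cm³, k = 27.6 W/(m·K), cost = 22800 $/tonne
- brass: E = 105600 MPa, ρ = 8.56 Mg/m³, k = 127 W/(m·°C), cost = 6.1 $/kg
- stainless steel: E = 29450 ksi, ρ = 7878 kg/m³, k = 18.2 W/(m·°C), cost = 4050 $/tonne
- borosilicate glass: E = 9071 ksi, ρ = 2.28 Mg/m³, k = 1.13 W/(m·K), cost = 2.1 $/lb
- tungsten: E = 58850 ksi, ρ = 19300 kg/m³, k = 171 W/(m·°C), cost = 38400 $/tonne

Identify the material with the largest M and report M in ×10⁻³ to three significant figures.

stainless steel, M = 1.81×10⁻³

Screen on constraints: k ≥ 9.66 W/(m·K); cost ≤ 14 $/kg. Survivors: gray cast iron, brass, stainless steel.
After converting to SI:
  gray cast iron: E = 102.7 GPa, ρ = 7220 kg/m³
  brass: E = 105.6 GPa, ρ = 8560 kg/m³
  stainless steel: E = 203.1 GPa, ρ = 7878 kg/m³
  stainless steel: M = 1.81×10⁻³
  gray cast iron: M = 1.40×10⁻³
  brass: M = 1.20×10⁻³
Stainless steel ranks first.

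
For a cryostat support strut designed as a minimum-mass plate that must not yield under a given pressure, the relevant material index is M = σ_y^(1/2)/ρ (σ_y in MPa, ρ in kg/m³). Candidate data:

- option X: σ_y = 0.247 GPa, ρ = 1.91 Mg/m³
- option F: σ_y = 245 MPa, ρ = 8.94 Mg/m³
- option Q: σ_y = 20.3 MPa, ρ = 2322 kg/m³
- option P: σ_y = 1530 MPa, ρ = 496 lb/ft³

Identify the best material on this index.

Normalizing units and computing the index:
  option X: σ_y = 247.0 MPa, ρ = 1910 kg/m³
  option F: σ_y = 245.0 MPa, ρ = 8940 kg/m³
  option Q: σ_y = 20.30 MPa, ρ = 2322 kg/m³
  option P: σ_y = 1530 MPa, ρ = 7945 kg/m³
  option X: M = 8.23×10⁻³
  option P: M = 4.92×10⁻³
  option Q: M = 1.94×10⁻³
  option F: M = 1.75×10⁻³
Option X ranks first.

option X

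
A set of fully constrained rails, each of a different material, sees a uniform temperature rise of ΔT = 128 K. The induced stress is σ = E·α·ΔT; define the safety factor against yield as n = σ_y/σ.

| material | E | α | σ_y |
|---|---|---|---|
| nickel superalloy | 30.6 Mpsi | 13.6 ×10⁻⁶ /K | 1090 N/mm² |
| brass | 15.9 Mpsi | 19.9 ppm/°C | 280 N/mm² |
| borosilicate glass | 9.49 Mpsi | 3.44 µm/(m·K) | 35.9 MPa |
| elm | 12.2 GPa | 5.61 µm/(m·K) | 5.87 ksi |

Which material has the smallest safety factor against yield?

brass

In consistent units (E in GPa, α in ×10⁻⁶/K, σ_y in MPa):
  nickel superalloy: E = 211.0, α = 13.6, σ_y = 1090 → σ = 367 MPa, n = 2.97
  brass: E = 109.6, α = 19.9, σ_y = 280.0 → σ = 279 MPa, n = 1.00
  borosilicate glass: E = 65.43, α = 3.44, σ_y = 35.90 → σ = 28.8 MPa, n = 1.25
  elm: E = 12.20, α = 5.61, σ_y = 40.47 → σ = 8.76 MPa, n = 4.62
Smallest n: brass with n = 1.00.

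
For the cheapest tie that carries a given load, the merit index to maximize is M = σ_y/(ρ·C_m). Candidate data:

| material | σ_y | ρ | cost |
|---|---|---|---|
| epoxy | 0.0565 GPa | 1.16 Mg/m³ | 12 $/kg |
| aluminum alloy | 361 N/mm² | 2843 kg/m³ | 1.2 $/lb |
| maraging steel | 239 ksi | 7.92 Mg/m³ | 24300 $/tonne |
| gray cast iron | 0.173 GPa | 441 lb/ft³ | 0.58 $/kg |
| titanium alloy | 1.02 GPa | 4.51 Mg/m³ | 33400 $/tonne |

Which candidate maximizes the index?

Putting every candidate on a common basis:
  epoxy: σ_y = 56.50 MPa, ρ = 1160 kg/m³, cost = 12.00 $/kg
  aluminum alloy: σ_y = 361.0 MPa, ρ = 2843 kg/m³, cost = 2.646 $/kg
  maraging steel: σ_y = 1648 MPa, ρ = 7920 kg/m³, cost = 24.30 $/kg
  gray cast iron: σ_y = 173.0 MPa, ρ = 7064 kg/m³, cost = 0.5800 $/kg
  titanium alloy: σ_y = 1020 MPa, ρ = 4510 kg/m³, cost = 33.40 $/kg
  aluminum alloy: M = 48.0 kN·m per $
  gray cast iron: M = 42.2 kN·m per $
  maraging steel: M = 8.56 kN·m per $
  titanium alloy: M = 6.77 kN·m per $
  epoxy: M = 4.06 kN·m per $
Aluminum alloy ranks first.

aluminum alloy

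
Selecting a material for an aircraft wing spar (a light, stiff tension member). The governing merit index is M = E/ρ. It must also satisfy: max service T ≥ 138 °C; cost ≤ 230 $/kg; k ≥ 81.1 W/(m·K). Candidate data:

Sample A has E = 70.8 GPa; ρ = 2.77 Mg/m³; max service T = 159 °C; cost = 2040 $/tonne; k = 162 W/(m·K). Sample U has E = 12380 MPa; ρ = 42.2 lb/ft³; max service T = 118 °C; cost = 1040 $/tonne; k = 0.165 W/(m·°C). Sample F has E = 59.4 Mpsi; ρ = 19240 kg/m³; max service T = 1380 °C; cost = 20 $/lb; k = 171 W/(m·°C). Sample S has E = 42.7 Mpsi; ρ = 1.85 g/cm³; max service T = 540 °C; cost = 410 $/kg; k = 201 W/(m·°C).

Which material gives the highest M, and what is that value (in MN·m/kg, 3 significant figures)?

sample A, M = 25.6 MN·m/kg

Screen on constraints: max service T ≥ 138 °C; cost ≤ 230 $/kg; k ≥ 81.1 W/(m·K). Survivors: sample A, sample F.
Convert each candidate to consistent units, then evaluate M:
  sample A: E = 70.80 GPa, ρ = 2770 kg/m³
  sample F: E = 409.5 GPa, ρ = 19240 kg/m³
  sample A: M = 25.6 MN·m/kg
  sample F: M = 21.3 MN·m/kg
Sample A ranks first.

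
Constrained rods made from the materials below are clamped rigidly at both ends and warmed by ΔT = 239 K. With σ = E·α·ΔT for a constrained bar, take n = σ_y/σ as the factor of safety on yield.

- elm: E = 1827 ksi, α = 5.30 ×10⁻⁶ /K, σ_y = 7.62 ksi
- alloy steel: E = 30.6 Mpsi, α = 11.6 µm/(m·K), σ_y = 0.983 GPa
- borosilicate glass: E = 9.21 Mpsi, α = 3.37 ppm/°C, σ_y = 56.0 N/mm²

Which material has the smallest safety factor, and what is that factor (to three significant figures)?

borosilicate glass, n = 1.09

With everything in SI (GPa, ×10⁻⁶/K, MPa):
  elm: E = 12.60, α = 5.30, σ_y = 52.54 → σ = 16.0 MPa, n = 3.29
  alloy steel: E = 211.0, α = 11.6, σ_y = 983.0 → σ = 585 MPa, n = 1.68
  borosilicate glass: E = 63.50, α = 3.37, σ_y = 56.00 → σ = 51.1 MPa, n = 1.09
Smallest n: borosilicate glass with n = 1.09.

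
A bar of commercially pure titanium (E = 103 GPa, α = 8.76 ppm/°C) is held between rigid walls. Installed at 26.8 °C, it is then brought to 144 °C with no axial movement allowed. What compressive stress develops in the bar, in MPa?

106 MPa

ΔT = 117.2 K. Constrained thermal stress σ = E·α·ΔT = 103.0×10³ MPa × 8.76×10⁻⁶ × 117.2 = 106 MPa (compressive).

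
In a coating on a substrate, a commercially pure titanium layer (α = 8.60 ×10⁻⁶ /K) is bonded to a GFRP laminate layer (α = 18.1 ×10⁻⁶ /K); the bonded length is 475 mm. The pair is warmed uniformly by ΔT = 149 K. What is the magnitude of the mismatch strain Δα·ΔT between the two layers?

Δα = |8.60 − 18.1|×10⁻⁶/K = 9.50×10⁻⁶/K.
Mismatch strain = Δα·ΔT = 9.50×10⁻⁶ × 149.0 = 1.42×10⁻³.

1.42×10⁻³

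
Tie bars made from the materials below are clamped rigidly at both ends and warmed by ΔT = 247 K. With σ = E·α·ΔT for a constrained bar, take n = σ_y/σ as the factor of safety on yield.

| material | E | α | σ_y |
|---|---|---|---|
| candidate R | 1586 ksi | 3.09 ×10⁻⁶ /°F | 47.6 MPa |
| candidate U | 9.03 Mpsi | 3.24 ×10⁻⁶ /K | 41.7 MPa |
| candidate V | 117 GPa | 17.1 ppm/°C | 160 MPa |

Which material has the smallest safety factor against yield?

Per material, after unit conversion:
  candidate R: E = 10.94, α = 5.56, σ_y = 47.60 → σ = 15.0 MPa, n = 3.17
  candidate U: E = 62.26, α = 3.24, σ_y = 41.70 → σ = 49.8 MPa, n = 0.837
  candidate V: E = 117.0, α = 17.1, σ_y = 160.0 → σ = 494 MPa, n = 0.324
The minimum is candidate V at n = 0.324.

candidate V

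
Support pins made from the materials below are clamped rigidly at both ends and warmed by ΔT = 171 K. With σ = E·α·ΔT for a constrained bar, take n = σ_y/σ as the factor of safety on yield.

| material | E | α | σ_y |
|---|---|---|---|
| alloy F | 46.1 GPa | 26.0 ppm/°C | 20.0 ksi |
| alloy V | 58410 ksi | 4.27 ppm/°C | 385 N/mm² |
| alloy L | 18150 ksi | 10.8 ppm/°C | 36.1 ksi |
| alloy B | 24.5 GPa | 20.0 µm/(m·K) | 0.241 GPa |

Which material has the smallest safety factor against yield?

Converting E to GPa, α to ×10⁻⁶/K, σ_y to MPa, then σ and n for each:
  alloy F: E = 46.10, α = 26.0, σ_y = 137.9 → σ = 205 MPa, n = 0.673
  alloy V: E = 402.7, α = 4.27, σ_y = 385.0 → σ = 294 MPa, n = 1.31
  alloy L: E = 125.1, α = 10.8, σ_y = 248.9 → σ = 231 MPa, n = 1.08
  alloy B: E = 24.50, α = 20.0, σ_y = 241.0 → σ = 83.8 MPa, n = 2.88
Smallest n: alloy F with n = 0.673.

alloy F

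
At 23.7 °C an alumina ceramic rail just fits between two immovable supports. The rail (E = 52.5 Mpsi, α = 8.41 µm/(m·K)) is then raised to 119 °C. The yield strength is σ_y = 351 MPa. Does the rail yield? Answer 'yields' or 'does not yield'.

E = 52.5 Mpsi = 362.0 GPa.
ΔT = 95.30 K. Constrained thermal stress σ = E·α·ΔT = 362.0×10³ MPa × 8.41×10⁻⁶ × 95.30 = 290 MPa (compressive).
Compare to σ_y = 351 MPa: σ < σ_y, so it does not yield.

does not yield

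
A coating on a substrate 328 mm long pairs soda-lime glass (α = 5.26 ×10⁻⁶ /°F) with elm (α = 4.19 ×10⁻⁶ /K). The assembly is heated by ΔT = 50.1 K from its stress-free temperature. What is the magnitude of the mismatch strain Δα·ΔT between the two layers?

2.64×10⁻⁴

soda-lime glass: α = 5.26×10⁻⁶/°F × 9/5 = 9.47×10⁻⁶/K.
Δα = |9.47 − 4.19|×10⁻⁶/K = 5.28×10⁻⁶/K.
Mismatch strain = Δα·ΔT = 5.28×10⁻⁶ × 50.1 = 2.64×10⁻⁴.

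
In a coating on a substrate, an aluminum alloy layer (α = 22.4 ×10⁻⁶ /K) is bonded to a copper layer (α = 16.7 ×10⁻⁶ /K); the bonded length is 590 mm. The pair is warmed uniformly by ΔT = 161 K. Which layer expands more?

α(aluminum alloy) = 22.4×10⁻⁶/K vs α(copper) = 16.7×10⁻⁶/K.
Higher α expands more for the same ΔT: aluminum alloy.

aluminum alloy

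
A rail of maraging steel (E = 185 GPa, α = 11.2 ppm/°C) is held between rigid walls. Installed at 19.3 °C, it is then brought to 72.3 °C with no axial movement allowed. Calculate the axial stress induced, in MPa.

110 MPa

ΔT = 53.00 K. Constrained thermal stress σ = E·α·ΔT = 185.0×10³ MPa × 11.2×10⁻⁶ × 53.00 = 110 MPa (compressive).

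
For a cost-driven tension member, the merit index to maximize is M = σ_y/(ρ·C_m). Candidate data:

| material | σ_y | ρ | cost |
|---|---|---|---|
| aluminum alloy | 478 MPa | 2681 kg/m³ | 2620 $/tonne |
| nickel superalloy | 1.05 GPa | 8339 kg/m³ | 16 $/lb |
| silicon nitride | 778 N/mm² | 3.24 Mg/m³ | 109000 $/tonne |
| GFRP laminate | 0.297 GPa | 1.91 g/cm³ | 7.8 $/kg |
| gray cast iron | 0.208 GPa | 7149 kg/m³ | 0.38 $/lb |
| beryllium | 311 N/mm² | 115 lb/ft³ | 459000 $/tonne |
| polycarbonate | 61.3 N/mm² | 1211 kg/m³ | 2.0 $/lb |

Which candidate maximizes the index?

aluminum alloy

Putting every candidate on a common basis:
  aluminum alloy: σ_y = 478.0 MPa, ρ = 2681 kg/m³, cost = 2.620 $/kg
  nickel superalloy: σ_y = 1050 MPa, ρ = 8339 kg/m³, cost = 35.27 $/kg
  silicon nitride: σ_y = 778.0 MPa, ρ = 3240 kg/m³, cost = 109.0 $/kg
  GFRP laminate: σ_y = 297.0 MPa, ρ = 1910 kg/m³, cost = 7.800 $/kg
  gray cast iron: σ_y = 208.0 MPa, ρ = 7149 kg/m³, cost = 0.8377 $/kg
  beryllium: σ_y = 311.0 MPa, ρ = 1842 kg/m³, cost = 459.0 $/kg
  polycarbonate: σ_y = 61.30 MPa, ρ = 1211 kg/m³, cost = 4.409 $/kg
  aluminum alloy: M = 68.1 kN·m per $
  gray cast iron: M = 34.7 kN·m per $
  GFRP laminate: M = 19.9 kN·m per $
  polycarbonate: M = 11.5 kN·m per $
  nickel superalloy: M = 3.57 kN·m per $
  silicon nitride: M = 2.20 kN·m per $
  beryllium: M = 0.368 kN·m per $
Aluminum alloy ranks first.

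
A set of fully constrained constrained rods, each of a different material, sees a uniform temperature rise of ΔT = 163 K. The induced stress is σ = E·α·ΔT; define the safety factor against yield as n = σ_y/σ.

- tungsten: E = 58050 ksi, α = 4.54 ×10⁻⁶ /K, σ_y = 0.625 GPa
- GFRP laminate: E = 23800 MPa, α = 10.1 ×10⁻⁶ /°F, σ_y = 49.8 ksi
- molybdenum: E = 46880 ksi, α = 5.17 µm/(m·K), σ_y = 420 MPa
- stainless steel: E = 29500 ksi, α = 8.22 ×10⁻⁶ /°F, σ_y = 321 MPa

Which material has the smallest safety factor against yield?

Per material, after unit conversion:
  tungsten: E = 400.2, α = 4.54, σ_y = 625.0 → σ = 296 MPa, n = 2.11
  GFRP laminate: E = 23.80, α = 18.2, σ_y = 343.4 → σ = 70.5 MPa, n = 4.87
  molybdenum: E = 323.2, α = 5.17, σ_y = 420.0 → σ = 272 MPa, n = 1.54
  stainless steel: E = 203.4, α = 14.8, σ_y = 321.0 → σ = 491 MPa, n = 0.654
Stainless steel has the lowest safety factor, n = 0.654.

stainless steel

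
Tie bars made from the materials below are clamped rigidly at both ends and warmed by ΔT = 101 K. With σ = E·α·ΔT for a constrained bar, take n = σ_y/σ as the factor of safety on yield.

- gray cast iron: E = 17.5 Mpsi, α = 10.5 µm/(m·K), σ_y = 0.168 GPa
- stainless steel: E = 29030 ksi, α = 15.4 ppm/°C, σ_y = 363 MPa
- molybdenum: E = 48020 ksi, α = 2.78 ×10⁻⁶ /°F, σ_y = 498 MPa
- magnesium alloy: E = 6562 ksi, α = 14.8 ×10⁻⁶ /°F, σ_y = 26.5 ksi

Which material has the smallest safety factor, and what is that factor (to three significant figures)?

stainless steel, n = 1.17

Converting E to GPa, α to ×10⁻⁶/K, σ_y to MPa, then σ and n for each:
  gray cast iron: E = 120.7, α = 10.5, σ_y = 168.0 → σ = 128 MPa, n = 1.31
  stainless steel: E = 200.2, α = 15.4, σ_y = 363.0 → σ = 311 MPa, n = 1.17
  molybdenum: E = 331.1, α = 5.00, σ_y = 498.0 → σ = 167 MPa, n = 2.98
  magnesium alloy: E = 45.24, α = 26.6, σ_y = 182.7 → σ = 122 MPa, n = 1.50
Stainless steel has the lowest safety factor, n = 1.17.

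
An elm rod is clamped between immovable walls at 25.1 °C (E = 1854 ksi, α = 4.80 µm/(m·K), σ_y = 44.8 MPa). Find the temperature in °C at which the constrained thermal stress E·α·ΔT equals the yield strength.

E = 1854 ksi = 12.78 GPa.
E·α·ΔT = 44.80 MPa ⇒ ΔT = 44.80 / (12.78×10³ × 4.80×10⁻⁶) = 730.1 K.
T = 25.1 + 730.1 = 755.2 °C.

755 °C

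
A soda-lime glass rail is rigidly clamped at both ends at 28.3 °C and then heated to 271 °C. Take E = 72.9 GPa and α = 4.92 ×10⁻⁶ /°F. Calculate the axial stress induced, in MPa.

α = 4.92×10⁻⁶/°F × 9/5 = 8.86×10⁻⁶/K.
ΔT = 242.7 K. Constrained thermal stress σ = E·α·ΔT = 72.90×10³ MPa × 8.86×10⁻⁶ × 242.7 = 157 MPa (compressive).

157 MPa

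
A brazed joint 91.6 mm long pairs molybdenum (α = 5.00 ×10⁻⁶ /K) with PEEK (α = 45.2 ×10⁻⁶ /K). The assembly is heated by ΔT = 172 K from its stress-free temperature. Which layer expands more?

PEEK

α(molybdenum) = 5.00×10⁻⁶/K vs α(PEEK) = 45.2×10⁻⁶/K.
Higher α expands more for the same ΔT: PEEK.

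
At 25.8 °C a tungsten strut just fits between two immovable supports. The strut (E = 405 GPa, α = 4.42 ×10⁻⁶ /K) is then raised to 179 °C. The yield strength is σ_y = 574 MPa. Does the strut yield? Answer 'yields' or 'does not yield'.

ΔT = 153.2 K. Constrained thermal stress σ = E·α·ΔT = 405.0×10³ MPa × 4.42×10⁻⁶ × 153.2 = 274 MPa (compressive).
Compare to σ_y = 574 MPa: σ < σ_y, so it does not yield.

does not yield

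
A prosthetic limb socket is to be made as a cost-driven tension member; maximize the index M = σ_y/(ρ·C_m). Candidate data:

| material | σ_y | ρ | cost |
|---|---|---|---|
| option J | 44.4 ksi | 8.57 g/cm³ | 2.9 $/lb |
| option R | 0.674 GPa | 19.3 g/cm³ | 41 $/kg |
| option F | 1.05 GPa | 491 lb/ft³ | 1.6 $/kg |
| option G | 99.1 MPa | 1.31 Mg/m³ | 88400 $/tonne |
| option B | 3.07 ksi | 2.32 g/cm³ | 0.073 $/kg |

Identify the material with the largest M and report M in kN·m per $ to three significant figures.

option B, M = 125 kN·m per $

In SI units:
  option J: σ_y = 306.1 MPa, ρ = 8570 kg/m³, cost = 6.393 $/kg
  option R: σ_y = 674.0 MPa, ρ = 19300 kg/m³, cost = 41.00 $/kg
  option F: σ_y = 1050 MPa, ρ = 7865 kg/m³, cost = 1.600 $/kg
  option G: σ_y = 99.10 MPa, ρ = 1310 kg/m³, cost = 88.40 $/kg
  option B: σ_y = 21.17 MPa, ρ = 2320 kg/m³, cost = 0.07300 $/kg
  option B: M = 125 kN·m per $
  option F: M = 83.4 kN·m per $
  option J: M = 5.59 kN·m per $
  option G: M = 0.856 kN·m per $
  option R: M = 0.852 kN·m per $
Option B has the largest M.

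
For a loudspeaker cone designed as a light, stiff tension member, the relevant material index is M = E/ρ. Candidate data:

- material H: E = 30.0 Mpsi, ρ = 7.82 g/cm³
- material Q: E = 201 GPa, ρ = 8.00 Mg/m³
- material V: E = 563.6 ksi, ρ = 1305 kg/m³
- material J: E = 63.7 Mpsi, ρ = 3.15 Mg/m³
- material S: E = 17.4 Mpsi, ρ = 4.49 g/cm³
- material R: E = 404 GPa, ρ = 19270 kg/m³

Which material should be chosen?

Normalizing units and computing the index:
  material H: E = 206.8 GPa, ρ = 7820 kg/m³
  material Q: E = 201.0 GPa, ρ = 8000 kg/m³
  material V: E = 3.886 GPa, ρ = 1305 kg/m³
  material J: E = 439.2 GPa, ρ = 3150 kg/m³
  material S: E = 120.0 GPa, ρ = 4490 kg/m³
  material R: E = 404.0 GPa, ρ = 19270 kg/m³
  material J: M = 139 MN·m/kg
  material S: M = 26.7 MN·m/kg
  material H: M = 26.5 MN·m/kg
  material Q: M = 25.1 MN·m/kg
  material R: M = 21.0 MN·m/kg
  material V: M = 2.98 MN·m/kg
Material J ranks first.

material J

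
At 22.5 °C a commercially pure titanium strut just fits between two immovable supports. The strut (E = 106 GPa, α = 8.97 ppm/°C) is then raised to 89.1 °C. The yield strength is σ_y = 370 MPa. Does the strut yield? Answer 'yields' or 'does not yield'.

does not yield

ΔT = 66.60 K. Constrained thermal stress σ = E·α·ΔT = 106.0×10³ MPa × 8.97×10⁻⁶ × 66.60 = 63.3 MPa (compressive).
Compare to σ_y = 370 MPa: σ < σ_y, so it does not yield.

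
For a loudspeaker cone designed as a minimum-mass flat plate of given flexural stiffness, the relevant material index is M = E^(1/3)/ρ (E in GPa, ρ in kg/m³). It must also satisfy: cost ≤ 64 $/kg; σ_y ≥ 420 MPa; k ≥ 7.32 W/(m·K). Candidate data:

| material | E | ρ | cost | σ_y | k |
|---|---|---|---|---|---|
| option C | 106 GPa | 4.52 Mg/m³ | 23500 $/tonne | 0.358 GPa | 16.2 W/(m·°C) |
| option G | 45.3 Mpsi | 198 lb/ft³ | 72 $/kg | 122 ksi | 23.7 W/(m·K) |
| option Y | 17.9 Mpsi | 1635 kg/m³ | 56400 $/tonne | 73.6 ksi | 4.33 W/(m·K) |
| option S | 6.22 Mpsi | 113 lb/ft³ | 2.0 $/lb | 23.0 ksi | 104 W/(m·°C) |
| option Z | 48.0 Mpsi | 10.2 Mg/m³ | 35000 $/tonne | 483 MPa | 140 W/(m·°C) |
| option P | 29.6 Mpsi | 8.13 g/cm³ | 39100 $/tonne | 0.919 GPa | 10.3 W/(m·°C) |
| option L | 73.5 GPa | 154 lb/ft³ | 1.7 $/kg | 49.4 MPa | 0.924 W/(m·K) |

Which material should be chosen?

Screen on constraints: cost ≤ 64 $/kg; σ_y ≥ 420 MPa; k ≥ 7.32 W/(m·K). Survivors: option Z, option P.
In SI units:
  option Z: E = 330.9 GPa, ρ = 10200 kg/m³
  option P: E = 204.1 GPa, ρ = 8130 kg/m³
  option P: M = 0.724×10⁻³
  option Z: M = 0.678×10⁻³
Option P ranks first.

option P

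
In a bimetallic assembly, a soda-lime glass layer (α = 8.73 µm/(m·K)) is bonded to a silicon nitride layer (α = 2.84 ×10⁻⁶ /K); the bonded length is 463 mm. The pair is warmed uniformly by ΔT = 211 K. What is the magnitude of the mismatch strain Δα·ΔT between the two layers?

1.24×10⁻³

Δα = |8.73 − 2.84|×10⁻⁶/K = 5.89×10⁻⁶/K.
Mismatch strain = Δα·ΔT = 5.89×10⁻⁶ × 211.0 = 1.24×10⁻³.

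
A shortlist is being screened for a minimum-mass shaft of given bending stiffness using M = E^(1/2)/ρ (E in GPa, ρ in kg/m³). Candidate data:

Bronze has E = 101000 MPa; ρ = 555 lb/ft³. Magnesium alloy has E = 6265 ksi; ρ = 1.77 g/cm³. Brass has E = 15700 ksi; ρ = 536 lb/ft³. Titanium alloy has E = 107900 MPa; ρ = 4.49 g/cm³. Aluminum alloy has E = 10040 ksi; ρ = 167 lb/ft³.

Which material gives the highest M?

magnesium alloy

After converting to SI:
  bronze: E = 101.0 GPa, ρ = 8890 kg/m³
  magnesium alloy: E = 43.20 GPa, ρ = 1770 kg/m³
  brass: E = 108.2 GPa, ρ = 8586 kg/m³
  titanium alloy: E = 107.9 GPa, ρ = 4490 kg/m³
  aluminum alloy: E = 69.22 GPa, ρ = 2675 kg/m³
  magnesium alloy: M = 3.71×10⁻³
  aluminum alloy: M = 3.11×10⁻³
  titanium alloy: M = 2.31×10⁻³
  brass: M = 1.21×10⁻³
  bronze: M = 1.13×10⁻³
The maximum is for magnesium alloy.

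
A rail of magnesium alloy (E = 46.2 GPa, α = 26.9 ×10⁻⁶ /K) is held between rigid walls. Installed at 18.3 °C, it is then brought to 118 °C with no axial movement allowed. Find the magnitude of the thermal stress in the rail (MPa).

124 MPa

ΔT = 99.70 K. Constrained thermal stress σ = E·α·ΔT = 46.20×10³ MPa × 26.9×10⁻⁶ × 99.70 = 124 MPa (compressive).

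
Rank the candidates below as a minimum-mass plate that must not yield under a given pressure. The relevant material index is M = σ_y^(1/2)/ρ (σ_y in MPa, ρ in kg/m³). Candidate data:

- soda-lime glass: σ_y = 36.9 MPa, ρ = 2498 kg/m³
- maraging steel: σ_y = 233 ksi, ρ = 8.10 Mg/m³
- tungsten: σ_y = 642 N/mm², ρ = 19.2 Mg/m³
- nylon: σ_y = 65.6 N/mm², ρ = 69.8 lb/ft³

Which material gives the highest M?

nylon

Normalizing units and computing the index:
  soda-lime glass: σ_y = 36.90 MPa, ρ = 2498 kg/m³
  maraging steel: σ_y = 1606 MPa, ρ = 8100 kg/m³
  tungsten: σ_y = 642.0 MPa, ρ = 19200 kg/m³
  nylon: σ_y = 65.60 MPa, ρ = 1118 kg/m³
  nylon: M = 7.24×10⁻³
  maraging steel: M = 4.95×10⁻³
  soda-lime glass: M = 2.43×10⁻³
  tungsten: M = 1.32×10⁻³
Nylon ranks first.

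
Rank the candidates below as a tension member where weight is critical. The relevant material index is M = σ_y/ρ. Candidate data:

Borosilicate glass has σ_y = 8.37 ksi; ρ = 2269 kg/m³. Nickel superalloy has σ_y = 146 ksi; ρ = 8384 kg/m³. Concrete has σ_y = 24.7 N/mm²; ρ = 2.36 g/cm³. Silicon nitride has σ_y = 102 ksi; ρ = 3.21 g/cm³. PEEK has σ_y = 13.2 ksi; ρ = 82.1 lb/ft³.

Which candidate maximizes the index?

After converting to SI:
  borosilicate glass: σ_y = 57.71 MPa, ρ = 2269 kg/m³
  nickel superalloy: σ_y = 1007 MPa, ρ = 8384 kg/m³
  concrete: σ_y = 24.70 MPa, ρ = 2360 kg/m³
  silicon nitride: σ_y = 703.3 MPa, ρ = 3210 kg/m³
  PEEK: σ_y = 91.01 MPa, ρ = 1315 kg/m³
  silicon nitride: M = 219 kN·m/kg
  nickel superalloy: M = 120 kN·m/kg
  PEEK: M = 69.2 kN·m/kg
  borosilicate glass: M = 25.4 kN·m/kg
  concrete: M = 10.5 kN·m/kg
Silicon nitride ranks first.

silicon nitride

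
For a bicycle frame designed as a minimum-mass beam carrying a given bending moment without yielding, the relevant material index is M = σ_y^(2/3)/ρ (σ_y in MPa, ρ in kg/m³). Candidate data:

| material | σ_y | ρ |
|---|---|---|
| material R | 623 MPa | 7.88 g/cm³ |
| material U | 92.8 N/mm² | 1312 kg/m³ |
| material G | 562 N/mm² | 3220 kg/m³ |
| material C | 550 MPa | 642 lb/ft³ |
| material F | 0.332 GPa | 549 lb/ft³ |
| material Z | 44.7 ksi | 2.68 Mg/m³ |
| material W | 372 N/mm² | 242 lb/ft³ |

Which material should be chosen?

material G

Putting every candidate on a common basis:
  material R: σ_y = 623.0 MPa, ρ = 7880 kg/m³
  material U: σ_y = 92.80 MPa, ρ = 1312 kg/m³
  material G: σ_y = 562.0 MPa, ρ = 3220 kg/m³
  material C: σ_y = 550.0 MPa, ρ = 10280 kg/m³
  material F: σ_y = 332.0 MPa, ρ = 8794 kg/m³
  material Z: σ_y = 308.2 MPa, ρ = 2680 kg/m³
  material W: σ_y = 372.0 MPa, ρ = 3876 kg/m³
  material G: M = 21.1×10⁻³
  material Z: M = 17.0×10⁻³
  material U: M = 15.6×10⁻³
  material W: M = 13.3×10⁻³
  material R: M = 9.26×10⁻³
  material C: M = 6.53×10⁻³
  material F: M = 5.45×10⁻³
Material G ranks first.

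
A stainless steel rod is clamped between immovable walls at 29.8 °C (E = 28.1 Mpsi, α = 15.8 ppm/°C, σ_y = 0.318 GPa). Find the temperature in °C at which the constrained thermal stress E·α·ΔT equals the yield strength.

134 °C

E = 28.1 Mpsi = 193.7 GPa.
σ_y = 0.318 GPa = 318.0 MPa.
E·α·ΔT = 318.0 MPa ⇒ ΔT = 318.0 / (193.7×10³ × 15.8×10⁻⁶) = 103.9 K.
T = 29.8 + 103.9 = 133.7 °C.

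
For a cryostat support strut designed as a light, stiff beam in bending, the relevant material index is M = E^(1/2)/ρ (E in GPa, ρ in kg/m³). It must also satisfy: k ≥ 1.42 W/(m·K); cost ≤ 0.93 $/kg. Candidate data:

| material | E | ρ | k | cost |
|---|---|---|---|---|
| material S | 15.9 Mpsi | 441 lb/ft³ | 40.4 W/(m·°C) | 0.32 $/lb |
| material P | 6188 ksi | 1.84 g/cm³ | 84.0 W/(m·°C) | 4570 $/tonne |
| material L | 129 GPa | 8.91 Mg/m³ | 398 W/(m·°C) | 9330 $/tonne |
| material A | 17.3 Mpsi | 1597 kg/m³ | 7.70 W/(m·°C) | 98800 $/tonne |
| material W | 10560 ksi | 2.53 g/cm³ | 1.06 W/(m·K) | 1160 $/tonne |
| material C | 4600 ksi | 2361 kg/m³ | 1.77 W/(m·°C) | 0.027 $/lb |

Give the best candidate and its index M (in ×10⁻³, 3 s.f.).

Screen on constraints: k ≥ 1.42 W/(m·K); cost ≤ 0.93 $/kg. Survivors: material S, material C.
Convert each candidate to consistent units, then evaluate M:
  material S: E = 109.6 GPa, ρ = 7064 kg/m³
  material C: E = 31.72 GPa, ρ = 2361 kg/m³
  material C: M = 2.39×10⁻³
  material S: M = 1.48×10⁻³
Material C ranks first.

material C, M = 2.39×10⁻³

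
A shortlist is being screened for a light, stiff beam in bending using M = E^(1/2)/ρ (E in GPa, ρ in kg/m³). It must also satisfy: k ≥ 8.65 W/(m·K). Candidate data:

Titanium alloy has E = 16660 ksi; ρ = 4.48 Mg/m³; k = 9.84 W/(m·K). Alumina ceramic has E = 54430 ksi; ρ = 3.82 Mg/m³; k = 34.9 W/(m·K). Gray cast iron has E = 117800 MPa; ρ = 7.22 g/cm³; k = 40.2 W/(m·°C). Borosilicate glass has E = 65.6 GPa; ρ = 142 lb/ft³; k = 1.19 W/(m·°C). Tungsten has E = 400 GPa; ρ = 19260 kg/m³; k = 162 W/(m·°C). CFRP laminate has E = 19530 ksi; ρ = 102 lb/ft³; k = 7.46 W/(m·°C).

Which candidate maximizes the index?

Screen on constraints: k ≥ 8.65 W/(m·K). Survivors: titanium alloy, alumina ceramic, gray cast iron, tungsten.
Putting every candidate on a common basis:
  titanium alloy: E = 114.9 GPa, ρ = 4480 kg/m³
  alumina ceramic: E = 375.3 GPa, ρ = 3820 kg/m³
  gray cast iron: E = 117.8 GPa, ρ = 7220 kg/m³
  tungsten: E = 400.0 GPa, ρ = 19260 kg/m³
  alumina ceramic: M = 5.07×10⁻³
  titanium alloy: M = 2.39×10⁻³
  gray cast iron: M = 1.50×10⁻³
  tungsten: M = 1.04×10⁻³
Highest index: alumina ceramic.

alumina ceramic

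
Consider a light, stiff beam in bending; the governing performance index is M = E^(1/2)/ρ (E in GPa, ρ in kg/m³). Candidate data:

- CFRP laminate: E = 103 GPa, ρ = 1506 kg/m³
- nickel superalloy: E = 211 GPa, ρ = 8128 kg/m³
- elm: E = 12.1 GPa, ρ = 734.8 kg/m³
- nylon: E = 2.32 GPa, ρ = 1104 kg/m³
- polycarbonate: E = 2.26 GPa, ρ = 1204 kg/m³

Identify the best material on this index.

Computing M directly (units already consistent):
  CFRP laminate: M = 6.74×10⁻³
  elm: M = 4.73×10⁻³
  nickel superalloy: M = 1.79×10⁻³
  nylon: M = 1.38×10⁻³
  polycarbonate: M = 1.25×10⁻³
The maximum is for CFRP laminate.

CFRP laminate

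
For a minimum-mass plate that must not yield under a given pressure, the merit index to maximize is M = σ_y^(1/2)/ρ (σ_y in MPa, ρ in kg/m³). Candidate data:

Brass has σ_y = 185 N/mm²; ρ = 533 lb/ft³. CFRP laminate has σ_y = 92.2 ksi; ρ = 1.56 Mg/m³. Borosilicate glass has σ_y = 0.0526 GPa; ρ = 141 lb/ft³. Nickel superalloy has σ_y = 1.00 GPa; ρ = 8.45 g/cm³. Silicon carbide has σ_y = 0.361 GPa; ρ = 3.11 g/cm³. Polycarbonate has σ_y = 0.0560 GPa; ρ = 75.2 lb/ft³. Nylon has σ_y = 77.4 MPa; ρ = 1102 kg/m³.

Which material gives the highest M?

Convert each candidate to consistent units, then evaluate M:
  brass: σ_y = 185.0 MPa, ρ = 8538 kg/m³
  CFRP laminate: σ_y = 635.7 MPa, ρ = 1560 kg/m³
  borosilicate glass: σ_y = 52.60 MPa, ρ = 2259 kg/m³
  nickel superalloy: σ_y = 1000 MPa, ρ = 8450 kg/m³
  silicon carbide: σ_y = 361.0 MPa, ρ = 3110 kg/m³
  polycarbonate: σ_y = 56.00 MPa, ρ = 1205 kg/m³
  nylon: σ_y = 77.40 MPa, ρ = 1102 kg/m³
  CFRP laminate: M = 16.2×10⁻³
  nylon: M = 7.98×10⁻³
  polycarbonate: M = 6.21×10⁻³
  silicon carbide: M = 6.11×10⁻³
  nickel superalloy: M = 3.74×10⁻³
  borosilicate glass: M = 3.21×10⁻³
  brass: M = 1.59×10⁻³
Highest index: CFRP laminate.

CFRP laminate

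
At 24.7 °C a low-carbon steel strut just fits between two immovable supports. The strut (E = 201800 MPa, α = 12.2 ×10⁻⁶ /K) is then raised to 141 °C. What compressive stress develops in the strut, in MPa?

E = 201800 MPa = 201.8 GPa.
ΔT = 116.3 K. Constrained thermal stress σ = E·α·ΔT = 201.8×10³ MPa × 12.2×10⁻⁶ × 116.3 = 286 MPa (compressive).

286 MPa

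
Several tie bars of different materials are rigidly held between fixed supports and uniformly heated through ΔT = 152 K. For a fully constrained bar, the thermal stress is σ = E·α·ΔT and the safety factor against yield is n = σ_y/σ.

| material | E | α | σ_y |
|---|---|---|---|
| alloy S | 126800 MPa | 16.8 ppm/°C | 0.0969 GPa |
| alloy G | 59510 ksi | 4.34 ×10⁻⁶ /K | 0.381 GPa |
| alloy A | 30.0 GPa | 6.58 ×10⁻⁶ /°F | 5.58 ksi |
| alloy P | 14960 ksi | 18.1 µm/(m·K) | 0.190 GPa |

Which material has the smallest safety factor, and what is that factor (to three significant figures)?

alloy S, n = 0.299

Per material, after unit conversion:
  alloy S: E = 126.8, α = 16.8, σ_y = 96.90 → σ = 324 MPa, n = 0.299
  alloy G: E = 410.3, α = 4.34, σ_y = 381.0 → σ = 271 MPa, n = 1.41
  alloy A: E = 30.00, α = 11.8, σ_y = 38.47 → σ = 54.0 MPa, n = 0.712
  alloy P: E = 103.1, α = 18.1, σ_y = 190.0 → σ = 284 MPa, n = 0.670
Alloy S has the lowest safety factor, n = 0.299.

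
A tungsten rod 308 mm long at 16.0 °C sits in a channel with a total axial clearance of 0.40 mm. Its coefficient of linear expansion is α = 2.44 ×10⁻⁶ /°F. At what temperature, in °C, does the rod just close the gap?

312 °C

α = 2.44×10⁻⁶/°F × 9/5 = 4.39×10⁻⁶/K.
α·L₀·ΔT = 0.4 mm ⇒ ΔT = 0.4 / (4.39×10⁻⁶ × 308.0) = 295.7 K.
T = 16.0 + 295.7 = 311.7 °C.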